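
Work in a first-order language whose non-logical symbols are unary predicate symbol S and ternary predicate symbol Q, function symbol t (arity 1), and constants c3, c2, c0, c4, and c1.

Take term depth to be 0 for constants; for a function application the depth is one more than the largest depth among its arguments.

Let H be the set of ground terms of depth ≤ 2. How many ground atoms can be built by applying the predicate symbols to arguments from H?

First count ground terms of depth ≤ 2.
Let N_k = |{terms of depth ≤ k}|. Then N_0 = 5 and N_k = 5 + N_{k-1} for k ≥ 1 (one summand per function symbol, arity giving the exponent).
N_0 = 5
N_1 = 5 + 5 = 10
N_2 = 5 + 10 = 15
So |H| = 15.
A ground atom is a predicate applied to a tuple of terms from H, so the count is the sum over predicates of |H|^arity:
  S: 15;  Q: 15^3 = 3375
Total ground atoms: 15 + 3375 = 3390.

3390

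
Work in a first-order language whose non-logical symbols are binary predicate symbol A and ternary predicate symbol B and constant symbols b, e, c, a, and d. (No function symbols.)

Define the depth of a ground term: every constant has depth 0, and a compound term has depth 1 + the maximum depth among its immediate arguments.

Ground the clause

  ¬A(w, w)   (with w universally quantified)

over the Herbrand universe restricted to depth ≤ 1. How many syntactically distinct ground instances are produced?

5

Ground terms of depth ≤ 1:
  With no function symbols every ground term is a constant, so there are exactly 5 ground terms at every depth bound.
  N_0 = 5
  N_1 = 5
So there are 5 ground terms available for substitution.
The body mentions the single quantified variable w; since ground terms form a free algebra, no two substitutions collapse to the same formula.
Number of ground instances = 5.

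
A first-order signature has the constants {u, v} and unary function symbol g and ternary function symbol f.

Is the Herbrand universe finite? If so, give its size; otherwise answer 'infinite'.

infinite

The signature has at least one function symbol (g, arity 1) and at least one constant (u).
Iterating g gives infinitely many distinct ground terms: u, g(u), g(g(u)), ...
So the Herbrand universe is infinite.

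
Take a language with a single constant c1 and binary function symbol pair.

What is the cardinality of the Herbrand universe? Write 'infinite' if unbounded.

The signature has at least one function symbol (pair, arity 2) and at least one constant (c1).
Iterating pair gives infinitely many distinct ground terms: c1, pair(c1, c1), pair(pair(c1, c1), pair(c1, c1)), ...
So the Herbrand universe is infinite.

infinite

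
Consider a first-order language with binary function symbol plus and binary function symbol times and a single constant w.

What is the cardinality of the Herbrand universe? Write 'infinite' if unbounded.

infinite

The signature has at least one function symbol (plus, arity 2) and at least one constant (w).
Iterating plus gives infinitely many distinct ground terms: w, plus(w, w), plus(plus(w, w), plus(w, w)), ...
So the Herbrand universe is infinite.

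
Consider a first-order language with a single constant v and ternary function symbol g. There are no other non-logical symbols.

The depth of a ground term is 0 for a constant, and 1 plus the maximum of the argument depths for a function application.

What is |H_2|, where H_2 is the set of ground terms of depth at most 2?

9

Write N_k for the number of ground terms of depth ≤ k. A term of depth ≤ k is either a constant or a function symbol applied to arguments of depth ≤ k−1, so N_k = 1 + N_{k-1}^3.
N_0 = 1
N_1 = 1 + 1^3 = 2
N_2 = 1 + 2^3 = 9
Explicitly: v, g(v, v, v), g(v, v, g(v, v, v)), g(v, g(v, v, v), v), g(v, g(v, v, v), g(v, v, v)), g(g(v, v, v), v, v), g(g(v, v, v), v, g(v, v, v)), g(g(v, v, v), g(v, v, v), v), g(g(v, v, v), g(v, v, v), g(v, v, v)).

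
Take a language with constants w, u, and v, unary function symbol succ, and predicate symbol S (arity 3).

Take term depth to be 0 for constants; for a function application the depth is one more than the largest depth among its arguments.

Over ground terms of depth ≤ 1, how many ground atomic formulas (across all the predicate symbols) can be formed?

First count ground terms of depth ≤ 1.
If N_k denotes the number of depth-≤k ground terms, the 3 constants give N_0 = 3, and each function symbol of arity r contributes N_{k-1}^r new terms at level k: N_k = 3 + N_{k-1}.
N_0 = 3
N_1 = 3 + 3 = 6
Explicitly: w, u, v, succ(w), succ(u), succ(v).
So |H| = 6.
Each predicate of arity r yields |H|^r ground atoms (one per choice of an r-tuple from H):
  S: 6^3 = 216
Total ground atoms: 216.

216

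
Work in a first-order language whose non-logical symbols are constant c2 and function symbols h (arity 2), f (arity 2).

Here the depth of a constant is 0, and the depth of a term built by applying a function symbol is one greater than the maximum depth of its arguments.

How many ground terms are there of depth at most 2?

19

Let N_k count ground terms of depth at most k. Each non-constant term of depth ≤ k is some function symbol applied to depth-≤(k−1) arguments, giving N_k = 1 + N_{k-1}^2 + N_{k-1}^2.
N_0 = 1
N_1 = 1 + 1^2 + 1^2 = 3
N_2 = 1 + 3^2 + 3^2 = 19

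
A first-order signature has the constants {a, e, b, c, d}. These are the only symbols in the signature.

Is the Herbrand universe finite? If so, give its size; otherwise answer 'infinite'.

There are no function symbols, so every ground term is one of the 5 constants.
The Herbrand universe is {a, e, b, c, d}, which is finite with 5 elements.

5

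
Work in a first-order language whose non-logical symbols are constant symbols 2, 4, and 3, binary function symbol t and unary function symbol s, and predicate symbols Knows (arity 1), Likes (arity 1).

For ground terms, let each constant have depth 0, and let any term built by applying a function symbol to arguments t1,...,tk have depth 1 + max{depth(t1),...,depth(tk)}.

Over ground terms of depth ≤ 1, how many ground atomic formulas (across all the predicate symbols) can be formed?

First count ground terms of depth ≤ 1.
Let N_k = |{terms of depth ≤ k}|. Then N_0 = 3 and N_k = 3 + N_{k-1}^2 + N_{k-1} for k ≥ 1 (one summand per function symbol, arity giving the exponent).
N_0 = 3
N_1 = 3 + 3^2 + 3 = 15
So |H| = 15.
A ground atom is a predicate applied to a tuple of terms from H, so the count is the sum over predicates of |H|^arity:
  Knows: 15;  Likes: 15
Total ground atoms: 15 + 15 = 30.

30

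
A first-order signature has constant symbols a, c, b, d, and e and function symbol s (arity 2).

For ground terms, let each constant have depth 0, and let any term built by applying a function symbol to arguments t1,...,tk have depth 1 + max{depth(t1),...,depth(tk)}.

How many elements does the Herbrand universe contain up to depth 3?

Write N_k for the number of ground terms of depth ≤ k. A term of depth ≤ k is either a constant or a function symbol applied to arguments of depth ≤ k−1, so N_k = 5 + N_{k-1}^2.
N_0 = 5
N_1 = 5 + 5^2 = 30
N_2 = 5 + 30^2 = 905
N_3 = 5 + 905^2 = 819030

819030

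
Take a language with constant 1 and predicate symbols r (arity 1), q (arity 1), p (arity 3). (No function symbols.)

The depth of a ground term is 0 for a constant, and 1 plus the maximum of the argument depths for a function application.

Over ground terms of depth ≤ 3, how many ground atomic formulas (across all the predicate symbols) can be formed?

First count ground terms of depth ≤ 3.
With no function symbols every ground term is a constant, so there is exactly 1 ground term at every depth bound.
N_0 = 1
N_1 = 1
N_2 = 1
N_3 = 1
Explicitly: 1.
So |H| = 1.
For each predicate symbol, the number of ground atoms is |H| raised to its arity; summing:
  r: 1;  q: 1;  p: 1^3 = 1
Total ground atoms: 1 + 1 + 1 = 3.

3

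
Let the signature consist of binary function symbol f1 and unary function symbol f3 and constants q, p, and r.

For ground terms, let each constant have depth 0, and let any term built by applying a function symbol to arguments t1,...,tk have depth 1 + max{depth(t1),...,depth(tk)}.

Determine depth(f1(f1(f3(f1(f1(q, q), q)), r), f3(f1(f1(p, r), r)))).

5

depth(f1(q, q)) = 1 + max(0, 0) = 1
depth(f1(f1(q, q), q)) = 1 + max(1, 0) = 2
depth(f3(f1(f1(q, q), q))) = 1 + depth(f1(f1(q, q), q)) = 1 + 2 = 3
depth(f1(f3(f1(f1(q, q), q)), r)) = 1 + max(3, 0) = 4
depth(f1(p, r)) = 1 + max(0, 0) = 1
depth(f1(f1(p, r), r)) = 1 + max(1, 0) = 2
depth(f3(f1(f1(p, r), r))) = 1 + depth(f1(f1(p, r), r)) = 1 + 2 = 3
depth(f1(f1(f3(f1(f1(q, q), q)), r), f3(f1(f1(p, r), r)))) = 1 + max(4, 3) = 5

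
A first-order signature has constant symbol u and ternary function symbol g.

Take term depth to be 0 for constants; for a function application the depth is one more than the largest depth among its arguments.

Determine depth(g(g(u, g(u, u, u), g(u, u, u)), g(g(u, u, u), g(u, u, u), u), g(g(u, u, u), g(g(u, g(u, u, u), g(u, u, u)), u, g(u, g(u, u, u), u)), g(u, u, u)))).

depth(g(u, u, u)) = 1 + max(0, 0, 0) = 1
depth(g(u, g(u, u, u), g(u, u, u))) = 1 + max(0, 1, 1) = 2
depth(g(g(u, u, u), g(u, u, u), u)) = 1 + max(1, 1, 0) = 2
depth(g(u, g(u, u, u), u)) = 1 + max(0, 1, 0) = 2
depth(g(g(u, g(u, u, u), g(u, u, u)), u, g(u, g(u, u, u), u))) = 1 + max(2, 0, 2) = 3
depth(g(g(u, u, u), g(g(u, g(u, u, u), g(u, u, u)), u, g(u, g(u, u, u), u)), g(u, u, u))) = 1 + max(1, 3, 1) = 4
depth(g(g(u, g(u, u, u), g(u, u, u)), g(g(u, u, u), g(u, u, u), u), g(g(u, u, u), g(g(u, g(u, u, u), g(u, u, u)), u, g(u, g(u, u, u), u)), g(u, u, u)))) = 1 + max(2, 2, 4) = 5

5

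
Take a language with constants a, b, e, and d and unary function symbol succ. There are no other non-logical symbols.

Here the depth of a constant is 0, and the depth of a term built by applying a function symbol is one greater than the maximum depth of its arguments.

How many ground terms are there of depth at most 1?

8

Write N_k for the number of ground terms of depth ≤ k. A term of depth ≤ k is either a constant or a function symbol applied to arguments of depth ≤ k−1, so N_k = 4 + N_{k-1}.
N_0 = 4
N_1 = 4 + 4 = 8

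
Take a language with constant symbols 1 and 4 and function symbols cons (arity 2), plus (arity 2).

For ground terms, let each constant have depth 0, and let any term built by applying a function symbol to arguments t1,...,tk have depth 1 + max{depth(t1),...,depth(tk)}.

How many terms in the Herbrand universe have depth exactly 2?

If N_k denotes the number of depth-≤k ground terms, the 2 constants give N_0 = 2, and each function symbol of arity r contributes N_{k-1}^r new terms at level k: N_k = 2 + N_{k-1}^2 + N_{k-1}^2.
N_0 = 2
N_1 = 2 + 2^2 + 2^2 = 10
N_2 = 2 + 10^2 + 10^2 = 202
Terms of depth exactly 2: N_2 − N_1 = 202 − 10 = 192.

192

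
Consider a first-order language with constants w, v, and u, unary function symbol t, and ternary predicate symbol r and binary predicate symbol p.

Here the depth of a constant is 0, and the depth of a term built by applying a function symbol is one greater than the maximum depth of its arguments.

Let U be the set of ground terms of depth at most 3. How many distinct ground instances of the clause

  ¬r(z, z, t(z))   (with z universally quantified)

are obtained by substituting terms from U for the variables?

Ground terms of depth ≤ 3:
  If N_k denotes the number of depth-≤k ground terms, the 3 constants give N_0 = 3, and each function symbol of arity r contributes N_{k-1}^r new terms at level k: N_k = 3 + N_{k-1}.
  N_0 = 3
  N_1 = 3 + 3 = 6
  N_2 = 3 + 6 = 9
  N_3 = 3 + 9 = 12
  Explicitly: w, v, u, t(w), t(v), t(u), t(t(w)), t(t(v)), t(t(u)), t(t(t(w))), t(t(t(v))), t(t(t(u))).
So there are 12 ground terms available for substitution.
There is 1 variable to instantiate (z),  occurring in at least one literal, so different choices give different ground instances.
Number of ground instances = 12.

12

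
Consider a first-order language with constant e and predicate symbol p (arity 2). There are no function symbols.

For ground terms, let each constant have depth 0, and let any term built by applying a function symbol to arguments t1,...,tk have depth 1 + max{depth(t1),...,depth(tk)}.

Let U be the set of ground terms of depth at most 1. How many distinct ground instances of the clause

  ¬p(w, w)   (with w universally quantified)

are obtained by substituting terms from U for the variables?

Ground terms of depth ≤ 1:
  With no function symbols every ground term is a constant, so there is exactly 1 ground term at every depth bound.
  N_0 = 1
  N_1 = 1
  Explicitly: e.
So there is exactly 1 ground term available for substitution.
There is 1 variable to instantiate (w),  occurring in at least one literal, so different choices give different ground instances.
Number of ground instances = 1.

1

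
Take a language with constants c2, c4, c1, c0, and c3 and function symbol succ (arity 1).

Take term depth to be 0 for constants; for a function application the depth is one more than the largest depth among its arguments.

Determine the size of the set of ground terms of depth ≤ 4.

Write N_k for the number of ground terms of depth ≤ k. A term of depth ≤ k is either a constant or a function symbol applied to arguments of depth ≤ k−1, so N_k = 5 + N_{k-1}.
N_0 = 5
N_1 = 5 + 5 = 10
N_2 = 5 + 10 = 15
N_3 = 5 + 15 = 20
N_4 = 5 + 20 = 25

25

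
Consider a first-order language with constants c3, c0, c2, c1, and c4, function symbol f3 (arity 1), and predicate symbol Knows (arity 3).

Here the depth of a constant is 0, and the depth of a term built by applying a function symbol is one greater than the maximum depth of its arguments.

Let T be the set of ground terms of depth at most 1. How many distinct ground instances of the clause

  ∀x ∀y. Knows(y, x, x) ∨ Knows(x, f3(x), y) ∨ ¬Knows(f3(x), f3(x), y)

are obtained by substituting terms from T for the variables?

Ground terms of depth ≤ 1:
  Write N_k for the number of ground terms of depth ≤ k. A term of depth ≤ k is either a constant or a function symbol applied to arguments of depth ≤ k−1, so N_k = 5 + N_{k-1}.
  N_0 = 5
  N_1 = 5 + 5 = 10
So there are 10 ground terms available for substitution.
There are 2 variables to instantiate (x, y), each occurring in at least one literal, so different choices give different ground instances.
Number of ground instances = 10^2 = 100.

100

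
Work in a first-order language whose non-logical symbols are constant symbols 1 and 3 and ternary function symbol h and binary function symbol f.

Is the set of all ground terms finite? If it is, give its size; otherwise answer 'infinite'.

The signature has at least one function symbol (h, arity 3) and at least one constant (1).
Iterating h gives infinitely many distinct ground terms: 1, h(1, 1, 1), h(h(1, 1, 1), h(1, 1, 1), h(1, 1, 1)), ...
So the Herbrand universe is infinite.

infinite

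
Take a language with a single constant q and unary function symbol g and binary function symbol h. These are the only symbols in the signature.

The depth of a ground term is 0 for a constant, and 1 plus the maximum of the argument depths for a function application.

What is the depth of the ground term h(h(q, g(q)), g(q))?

depth(g(q)) = 1 + depth(q) = 1 + 0 = 1
depth(h(q, g(q))) = 1 + max(0, 1) = 2
depth(h(h(q, g(q)), g(q))) = 1 + max(2, 1) = 3

3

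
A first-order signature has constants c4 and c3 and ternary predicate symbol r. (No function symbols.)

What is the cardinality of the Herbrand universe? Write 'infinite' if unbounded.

2

There are no function symbols, so every ground term is one of the 2 constants.
The Herbrand universe is {c4, c3}, which is finite with 2 elements.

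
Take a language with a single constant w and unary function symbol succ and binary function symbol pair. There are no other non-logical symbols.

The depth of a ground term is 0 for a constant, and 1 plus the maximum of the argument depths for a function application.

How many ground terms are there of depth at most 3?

Count level by level. With function symbols succ/1, pair/2, the terms of depth ≤ k are the 1 constant together with each function applied to depth-≤(k−1) tuples, so N_k = 1 + N_{k-1} + N_{k-1}^2.
N_0 = 1
N_1 = 1 + 1 + 1^2 = 3
N_2 = 1 + 3 + 3^2 = 13
N_3 = 1 + 13 + 13^2 = 183

183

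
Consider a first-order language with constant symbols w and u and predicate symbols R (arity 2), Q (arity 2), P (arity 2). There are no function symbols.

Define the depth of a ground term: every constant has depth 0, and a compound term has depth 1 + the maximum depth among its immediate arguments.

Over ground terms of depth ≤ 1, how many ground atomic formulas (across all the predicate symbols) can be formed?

First count ground terms of depth ≤ 1.
With no function symbols every ground term is a constant, so there are exactly 2 ground terms at every depth bound.
N_0 = 2
N_1 = 2
So |H| = 2.
Each predicate of arity r yields |H|^r ground atoms (one per choice of an r-tuple from H):
  R: 2^2 = 4;  Q: 2^2 = 4;  P: 2^2 = 4
Total ground atoms: 4 + 4 + 4 = 12.

12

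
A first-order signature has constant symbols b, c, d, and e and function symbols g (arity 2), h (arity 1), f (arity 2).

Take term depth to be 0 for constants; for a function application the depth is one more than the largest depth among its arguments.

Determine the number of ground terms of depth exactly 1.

36

Let N_k count ground terms of depth at most k. Each non-constant term of depth ≤ k is some function symbol applied to depth-≤(k−1) arguments, giving N_k = 4 + N_{k-1}^2 + N_{k-1} + N_{k-1}^2.
N_0 = 4
N_1 = 4 + 4^2 + 4 + 4^2 = 40
Terms of depth exactly 1: N_1 − N_0 = 40 − 4 = 36.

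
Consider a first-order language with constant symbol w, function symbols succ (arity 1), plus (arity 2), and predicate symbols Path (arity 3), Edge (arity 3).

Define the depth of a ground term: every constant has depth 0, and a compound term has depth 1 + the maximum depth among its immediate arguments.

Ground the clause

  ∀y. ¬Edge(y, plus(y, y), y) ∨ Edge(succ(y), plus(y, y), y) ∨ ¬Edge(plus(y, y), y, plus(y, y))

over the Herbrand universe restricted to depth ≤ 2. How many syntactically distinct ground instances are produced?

13

Ground terms of depth ≤ 2:
  Count level by level. With function symbols succ/1, plus/2, the terms of depth ≤ k are the 1 constant together with each function applied to depth-≤(k−1) tuples, so N_k = 1 + N_{k-1} + N_{k-1}^2.
  N_0 = 1
  N_1 = 1 + 1 + 1^2 = 3
  N_2 = 1 + 3 + 3^2 = 13
So there are 13 ground terms available for substitution.
The body mentions the single quantified variable y; since ground terms form a free algebra, no two substitutions collapse to the same formula.
Number of ground instances = 13.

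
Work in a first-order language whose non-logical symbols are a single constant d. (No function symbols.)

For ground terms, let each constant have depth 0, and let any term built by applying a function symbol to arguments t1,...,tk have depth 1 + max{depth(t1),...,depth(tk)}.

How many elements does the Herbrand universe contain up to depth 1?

1

With no function symbols every ground term is a constant, so there is exactly 1 ground term at every depth bound.
N_0 = 1
N_1 = 1
Explicitly: d.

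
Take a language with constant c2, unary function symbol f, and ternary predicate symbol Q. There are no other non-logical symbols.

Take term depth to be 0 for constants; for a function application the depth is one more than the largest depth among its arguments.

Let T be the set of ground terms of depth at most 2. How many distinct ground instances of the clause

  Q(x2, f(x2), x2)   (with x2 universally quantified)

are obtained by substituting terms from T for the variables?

Ground terms of depth ≤ 2:
  If N_k denotes the number of depth-≤k ground terms, the 1 constant gives N_0 = 1, and each function symbol of arity r contributes N_{k-1}^r new terms at level k: N_k = 1 + N_{k-1}.
  N_0 = 1
  N_1 = 1 + 1 = 2
  N_2 = 1 + 2 = 3
So there are 3 ground terms available for substitution.
The clause has 1 distinct variable (x2), which appears in the body. In the free term algebra distinct substitutions yield syntactically distinct ground instances.
Number of ground instances = 3.

3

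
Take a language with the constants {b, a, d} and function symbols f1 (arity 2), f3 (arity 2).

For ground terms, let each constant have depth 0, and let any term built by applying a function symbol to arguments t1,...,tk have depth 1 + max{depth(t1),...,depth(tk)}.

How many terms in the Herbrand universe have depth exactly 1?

Write N_k for the number of ground terms of depth ≤ k. A term of depth ≤ k is either a constant or a function symbol applied to arguments of depth ≤ k−1, so N_k = 3 + N_{k-1}^2 + N_{k-1}^2.
N_0 = 3
N_1 = 3 + 3^2 + 3^2 = 21
Terms of depth exactly 1: N_1 − N_0 = 21 − 3 = 18.

18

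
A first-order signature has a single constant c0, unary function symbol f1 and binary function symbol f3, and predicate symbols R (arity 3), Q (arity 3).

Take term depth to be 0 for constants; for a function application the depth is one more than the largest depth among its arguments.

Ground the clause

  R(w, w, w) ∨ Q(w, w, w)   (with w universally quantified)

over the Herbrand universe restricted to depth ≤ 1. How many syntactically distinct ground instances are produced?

Ground terms of depth ≤ 1:
  Let N_k count ground terms of depth at most k. Each non-constant term of depth ≤ k is some function symbol applied to depth-≤(k−1) arguments, giving N_k = 1 + N_{k-1} + N_{k-1}^2.
  N_0 = 1
  N_1 = 1 + 1 + 1^2 = 3
  Explicitly: c0, f1(c0), f3(c0, c0).
So there are 3 ground terms available for substitution.
The body mentions the single quantified variable w; since ground terms form a free algebra, no two substitutions collapse to the same formula.
Number of ground instances = 3.

3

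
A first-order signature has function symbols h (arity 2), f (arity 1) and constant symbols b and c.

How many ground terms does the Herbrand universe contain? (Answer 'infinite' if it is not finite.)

infinite

The signature has at least one function symbol (h, arity 2) and at least one constant (b).
Iterating h gives infinitely many distinct ground terms: b, h(b, b), h(h(b, b), h(b, b)), ...
So the Herbrand universe is infinite.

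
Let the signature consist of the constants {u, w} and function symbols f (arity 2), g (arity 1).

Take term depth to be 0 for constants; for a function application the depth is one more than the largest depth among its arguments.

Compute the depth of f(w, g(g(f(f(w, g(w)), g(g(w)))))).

depth(g(w)) = 1 + depth(w) = 1 + 0 = 1
depth(f(w, g(w))) = 1 + max(0, 1) = 2
depth(g(g(w))) = 1 + depth(g(w)) = 1 + 1 = 2
depth(f(f(w, g(w)), g(g(w)))) = 1 + max(2, 2) = 3
depth(g(f(f(w, g(w)), g(g(w))))) = 1 + depth(f(f(w, g(w)), g(g(w)))) = 1 + 3 = 4
depth(g(g(f(f(w, g(w)), g(g(w)))))) = 1 + depth(g(f(f(w, g(w)), g(g(w))))) = 1 + 4 = 5
depth(f(w, g(g(f(f(w, g(w)), g(g(w))))))) = 1 + max(0, 5) = 6

6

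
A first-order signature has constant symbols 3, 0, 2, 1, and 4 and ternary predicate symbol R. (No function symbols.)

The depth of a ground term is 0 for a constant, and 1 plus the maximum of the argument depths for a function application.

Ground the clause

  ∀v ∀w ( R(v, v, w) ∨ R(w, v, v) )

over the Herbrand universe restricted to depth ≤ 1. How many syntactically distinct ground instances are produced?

25

Ground terms of depth ≤ 1:
  With no function symbols every ground term is a constant, so there are exactly 5 ground terms at every depth bound.
  N_0 = 5
  N_1 = 5
  Explicitly: 3, 0, 2, 1, 4.
So there are 5 ground terms available for substitution.
The clause has 2 distinct variables (v, w), each appearing in the body. In the free term algebra distinct substitutions yield syntactically distinct ground instances.
Number of ground instances = 5^2 = 25.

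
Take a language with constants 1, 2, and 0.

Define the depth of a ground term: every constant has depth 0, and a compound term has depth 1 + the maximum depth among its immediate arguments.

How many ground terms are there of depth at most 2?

3

With no function symbols every ground term is a constant, so there are exactly 3 ground terms at every depth bound.
N_0 = 3
N_1 = 3
N_2 = 3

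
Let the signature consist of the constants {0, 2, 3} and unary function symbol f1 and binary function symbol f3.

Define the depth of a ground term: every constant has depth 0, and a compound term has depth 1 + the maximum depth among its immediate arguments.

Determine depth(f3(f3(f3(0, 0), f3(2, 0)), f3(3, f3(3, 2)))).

3

depth(f3(0, 0)) = 1 + max(0, 0) = 1
depth(f3(2, 0)) = 1 + max(0, 0) = 1
depth(f3(f3(0, 0), f3(2, 0))) = 1 + max(1, 1) = 2
depth(f3(3, 2)) = 1 + max(0, 0) = 1
depth(f3(3, f3(3, 2))) = 1 + max(0, 1) = 2
depth(f3(f3(f3(0, 0), f3(2, 0)), f3(3, f3(3, 2)))) = 1 + max(2, 2) = 3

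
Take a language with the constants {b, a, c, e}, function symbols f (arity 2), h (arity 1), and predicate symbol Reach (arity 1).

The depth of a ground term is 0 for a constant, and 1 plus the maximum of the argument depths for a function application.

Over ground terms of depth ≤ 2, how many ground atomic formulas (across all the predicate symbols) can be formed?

604

First count ground terms of depth ≤ 2.
Let N_k count ground terms of depth at most k. Each non-constant term of depth ≤ k is some function symbol applied to depth-≤(k−1) arguments, giving N_k = 4 + N_{k-1}^2 + N_{k-1}.
N_0 = 4
N_1 = 4 + 4^2 + 4 = 24
N_2 = 4 + 24^2 + 24 = 604
So |H| = 604.
For each predicate symbol, the number of ground atoms is |H| raised to its arity; summing:
  Reach: 604
Total ground atoms: 604.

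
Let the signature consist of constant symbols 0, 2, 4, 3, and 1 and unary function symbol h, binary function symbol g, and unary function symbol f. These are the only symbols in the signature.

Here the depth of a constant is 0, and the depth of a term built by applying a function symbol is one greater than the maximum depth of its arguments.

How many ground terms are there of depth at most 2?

1685

Let N_k = |{terms of depth ≤ k}|. Then N_0 = 5 and N_k = 5 + N_{k-1} + N_{k-1}^2 + N_{k-1} for k ≥ 1 (one summand per function symbol, arity giving the exponent).
N_0 = 5
N_1 = 5 + 5 + 5^2 + 5 = 40
N_2 = 5 + 40 + 40^2 + 40 = 1685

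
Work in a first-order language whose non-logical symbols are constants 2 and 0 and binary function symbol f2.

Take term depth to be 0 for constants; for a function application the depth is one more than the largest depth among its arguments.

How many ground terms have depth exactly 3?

If N_k denotes the number of depth-≤k ground terms, the 2 constants give N_0 = 2, and each function symbol of arity r contributes N_{k-1}^r new terms at level k: N_k = 2 + N_{k-1}^2.
N_0 = 2
N_1 = 2 + 2^2 = 6
N_2 = 2 + 6^2 = 38
N_3 = 2 + 38^2 = 1446
Terms of depth exactly 3: N_3 − N_2 = 1446 − 38 = 1408.

1408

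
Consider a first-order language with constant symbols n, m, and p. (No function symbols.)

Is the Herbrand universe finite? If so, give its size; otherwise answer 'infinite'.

3

There are no function symbols, so every ground term is one of the 3 constants.
The Herbrand universe is {n, m, p}, which is finite with 3 elements.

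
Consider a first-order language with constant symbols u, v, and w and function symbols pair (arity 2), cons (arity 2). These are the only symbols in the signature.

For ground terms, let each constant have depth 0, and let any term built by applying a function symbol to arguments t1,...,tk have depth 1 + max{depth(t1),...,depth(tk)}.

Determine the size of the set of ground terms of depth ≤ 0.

Write N_k for the number of ground terms of depth ≤ k. A term of depth ≤ k is either a constant or a function symbol applied to arguments of depth ≤ k−1, so N_k = 3 + N_{k-1}^2 + N_{k-1}^2.
N_0 = 3
Explicitly: u, v, w.

3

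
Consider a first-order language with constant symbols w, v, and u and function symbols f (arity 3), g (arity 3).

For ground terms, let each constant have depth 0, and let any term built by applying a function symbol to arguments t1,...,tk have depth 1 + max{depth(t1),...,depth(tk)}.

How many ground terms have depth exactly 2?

370332

Write N_k for the number of ground terms of depth ≤ k. A term of depth ≤ k is either a constant or a function symbol applied to arguments of depth ≤ k−1, so N_k = 3 + N_{k-1}^3 + N_{k-1}^3.
N_0 = 3
N_1 = 3 + 3^3 + 3^3 = 57
N_2 = 3 + 57^3 + 57^3 = 370389
Terms of depth exactly 2: N_2 − N_1 = 370389 − 57 = 370332.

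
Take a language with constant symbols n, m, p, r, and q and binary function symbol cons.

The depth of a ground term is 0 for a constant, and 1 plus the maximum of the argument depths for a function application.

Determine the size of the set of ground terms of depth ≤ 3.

819030

If N_k denotes the number of depth-≤k ground terms, the 5 constants give N_0 = 5, and each function symbol of arity r contributes N_{k-1}^r new terms at level k: N_k = 5 + N_{k-1}^2.
N_0 = 5
N_1 = 5 + 5^2 = 30
N_2 = 5 + 30^2 = 905
N_3 = 5 + 905^2 = 819030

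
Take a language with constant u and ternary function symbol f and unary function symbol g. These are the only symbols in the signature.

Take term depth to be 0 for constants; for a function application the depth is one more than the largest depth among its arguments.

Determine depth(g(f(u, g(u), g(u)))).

3

depth(g(u)) = 1 + depth(u) = 1 + 0 = 1
depth(f(u, g(u), g(u))) = 1 + max(0, 1, 1) = 2
depth(g(f(u, g(u), g(u)))) = 1 + depth(f(u, g(u), g(u))) = 1 + 2 = 3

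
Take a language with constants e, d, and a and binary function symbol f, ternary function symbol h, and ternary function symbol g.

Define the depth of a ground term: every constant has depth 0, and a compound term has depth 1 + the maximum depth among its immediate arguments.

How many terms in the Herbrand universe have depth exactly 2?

579285

Write N_k for the number of ground terms of depth ≤ k. A term of depth ≤ k is either a constant or a function symbol applied to arguments of depth ≤ k−1, so N_k = 3 + N_{k-1}^2 + N_{k-1}^3 + N_{k-1}^3.
N_0 = 3
N_1 = 3 + 3^2 + 3^3 + 3^3 = 66
N_2 = 3 + 66^2 + 66^3 + 66^3 = 579351
Terms of depth exactly 2: N_2 − N_1 = 579351 − 66 = 579285.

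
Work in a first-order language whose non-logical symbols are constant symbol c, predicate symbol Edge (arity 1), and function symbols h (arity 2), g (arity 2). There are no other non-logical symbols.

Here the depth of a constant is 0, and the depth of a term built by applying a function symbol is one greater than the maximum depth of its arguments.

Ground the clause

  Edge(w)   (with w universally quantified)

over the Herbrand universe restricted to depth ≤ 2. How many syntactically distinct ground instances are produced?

19

Ground terms of depth ≤ 2:
  Count level by level. With function symbols h/2, g/2, the terms of depth ≤ k are the 1 constant together with each function applied to depth-≤(k−1) tuples, so N_k = 1 + N_{k-1}^2 + N_{k-1}^2.
  N_0 = 1
  N_1 = 1 + 1^2 + 1^2 = 3
  N_2 = 1 + 3^2 + 3^2 = 19
So there are 19 ground terms available for substitution.
The body mentions the single quantified variable w; since ground terms form a free algebra, no two substitutions collapse to the same formula.
Number of ground instances = 19.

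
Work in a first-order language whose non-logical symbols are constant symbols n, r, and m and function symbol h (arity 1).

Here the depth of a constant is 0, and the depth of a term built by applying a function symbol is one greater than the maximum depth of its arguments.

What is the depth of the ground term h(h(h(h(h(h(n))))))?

depth(h(n)) = 1 + depth(n) = 1 + 0 = 1
depth(h(h(n))) = 1 + depth(h(n)) = 1 + 1 = 2
depth(h(h(h(n)))) = 1 + depth(h(h(n))) = 1 + 2 = 3
depth(h(h(h(h(n))))) = 1 + depth(h(h(h(n)))) = 1 + 3 = 4
depth(h(h(h(h(h(n)))))) = 1 + depth(h(h(h(h(n))))) = 1 + 4 = 5
depth(h(h(h(h(h(h(n))))))) = 1 + depth(h(h(h(h(h(n)))))) = 1 + 5 = 6

6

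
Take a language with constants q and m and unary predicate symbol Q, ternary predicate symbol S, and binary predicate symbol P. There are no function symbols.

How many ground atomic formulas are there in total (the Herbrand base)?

With no function symbols, the Herbrand universe is just the 2 constants.
Ground atoms per predicate: Q: 2, S: 2^3 = 8, P: 2^2 = 4.
Herbrand base size = 2 + 8 + 4 = 14.

14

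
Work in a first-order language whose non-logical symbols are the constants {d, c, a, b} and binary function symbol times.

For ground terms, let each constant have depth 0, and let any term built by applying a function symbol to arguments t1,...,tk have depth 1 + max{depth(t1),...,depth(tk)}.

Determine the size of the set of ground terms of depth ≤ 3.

Let N_k = |{terms of depth ≤ k}|. Then N_0 = 4 and N_k = 4 + N_{k-1}^2 for k ≥ 1 (one summand per function symbol, arity giving the exponent).
N_0 = 4
N_1 = 4 + 4^2 = 20
N_2 = 4 + 20^2 = 404
N_3 = 4 + 404^2 = 163220

163220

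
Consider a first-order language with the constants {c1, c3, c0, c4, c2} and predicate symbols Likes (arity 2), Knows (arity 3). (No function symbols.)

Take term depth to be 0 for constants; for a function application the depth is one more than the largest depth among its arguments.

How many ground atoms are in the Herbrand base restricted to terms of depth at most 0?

150

First count ground terms of depth ≤ 0.
With no function symbols every ground term is a constant, so there are exactly 5 ground terms at every depth bound.
N_0 = 5
Explicitly: c1, c3, c0, c4, c2.
So |H| = 5.
For each predicate symbol, the number of ground atoms is |H| raised to its arity; summing:
  Likes: 5^2 = 25;  Knows: 5^3 = 125
Total ground atoms: 25 + 125 = 150.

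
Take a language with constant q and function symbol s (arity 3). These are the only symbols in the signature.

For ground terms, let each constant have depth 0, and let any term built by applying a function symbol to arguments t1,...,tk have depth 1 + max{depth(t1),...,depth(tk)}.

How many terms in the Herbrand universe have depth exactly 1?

1

Let N_k = |{terms of depth ≤ k}|. Then N_0 = 1 and N_k = 1 + N_{k-1}^3 for k ≥ 1 (one summand per function symbol, arity giving the exponent).
N_0 = 1
N_1 = 1 + 1^3 = 2
Terms of depth exactly 1: N_1 − N_0 = 2 − 1 = 1.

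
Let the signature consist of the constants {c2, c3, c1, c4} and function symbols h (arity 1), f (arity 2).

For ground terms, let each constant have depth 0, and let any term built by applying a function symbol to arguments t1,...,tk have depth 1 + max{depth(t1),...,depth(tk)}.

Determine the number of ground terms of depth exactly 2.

Let N_k = |{terms of depth ≤ k}|. Then N_0 = 4 and N_k = 4 + N_{k-1} + N_{k-1}^2 for k ≥ 1 (one summand per function symbol, arity giving the exponent).
N_0 = 4
N_1 = 4 + 4 + 4^2 = 24
N_2 = 4 + 24 + 24^2 = 604
Terms of depth exactly 2: N_2 − N_1 = 604 − 24 = 580.

580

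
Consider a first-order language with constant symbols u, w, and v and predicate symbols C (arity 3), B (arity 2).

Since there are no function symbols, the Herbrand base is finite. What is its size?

36

With no function symbols, the Herbrand universe is just the 3 constants.
Ground atoms per predicate: C: 3^3 = 27, B: 3^2 = 9.
Herbrand base size = 27 + 9 = 36.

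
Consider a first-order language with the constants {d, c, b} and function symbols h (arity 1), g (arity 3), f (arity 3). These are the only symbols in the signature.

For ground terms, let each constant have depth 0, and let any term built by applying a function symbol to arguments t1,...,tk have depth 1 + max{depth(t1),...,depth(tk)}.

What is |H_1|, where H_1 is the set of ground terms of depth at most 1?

60

If N_k denotes the number of depth-≤k ground terms, the 3 constants give N_0 = 3, and each function symbol of arity r contributes N_{k-1}^r new terms at level k: N_k = 3 + N_{k-1} + N_{k-1}^3 + N_{k-1}^3.
N_0 = 3
N_1 = 3 + 3 + 3^3 + 3^3 = 60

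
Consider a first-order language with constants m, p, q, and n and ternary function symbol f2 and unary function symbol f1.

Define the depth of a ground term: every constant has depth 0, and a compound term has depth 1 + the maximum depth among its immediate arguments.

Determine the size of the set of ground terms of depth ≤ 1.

72

Write N_k for the number of ground terms of depth ≤ k. A term of depth ≤ k is either a constant or a function symbol applied to arguments of depth ≤ k−1, so N_k = 4 + N_{k-1}^3 + N_{k-1}.
N_0 = 4
N_1 = 4 + 4^3 + 4 = 72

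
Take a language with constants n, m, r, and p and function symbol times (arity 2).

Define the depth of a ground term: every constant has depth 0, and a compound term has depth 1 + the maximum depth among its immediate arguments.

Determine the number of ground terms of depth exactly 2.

Count level by level. With function symbols times/2, the terms of depth ≤ k are the 4 constants together with each function applied to depth-≤(k−1) tuples, so N_k = 4 + N_{k-1}^2.
N_0 = 4
N_1 = 4 + 4^2 = 20
N_2 = 4 + 20^2 = 404
Terms of depth exactly 2: N_2 − N_1 = 404 − 20 = 384.

384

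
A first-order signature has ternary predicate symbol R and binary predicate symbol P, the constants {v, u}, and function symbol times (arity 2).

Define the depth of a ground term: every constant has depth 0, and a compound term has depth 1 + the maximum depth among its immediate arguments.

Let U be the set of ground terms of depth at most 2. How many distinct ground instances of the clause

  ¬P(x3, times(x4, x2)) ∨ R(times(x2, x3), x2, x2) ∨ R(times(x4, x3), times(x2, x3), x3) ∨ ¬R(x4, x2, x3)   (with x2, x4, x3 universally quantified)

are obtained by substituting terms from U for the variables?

54872

Ground terms of depth ≤ 2:
  Let N_k = |{terms of depth ≤ k}|. Then N_0 = 2 and N_k = 2 + N_{k-1}^2 for k ≥ 1 (one summand per function symbol, arity giving the exponent).
  N_0 = 2
  N_1 = 2 + 2^2 = 6
  N_2 = 2 + 6^2 = 38
So there are 38 ground terms available for substitution.
There are 3 variables to instantiate (x2, x4, x3), each occurring in at least one literal, so different choices give different ground instances.
Number of ground instances = 38^3 = 54872.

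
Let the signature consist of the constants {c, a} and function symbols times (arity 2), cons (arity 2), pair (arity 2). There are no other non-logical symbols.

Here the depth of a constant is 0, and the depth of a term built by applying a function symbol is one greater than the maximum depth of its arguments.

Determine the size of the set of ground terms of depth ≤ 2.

590

Let N_k count ground terms of depth at most k. Each non-constant term of depth ≤ k is some function symbol applied to depth-≤(k−1) arguments, giving N_k = 2 + N_{k-1}^2 + N_{k-1}^2 + N_{k-1}^2.
N_0 = 2
N_1 = 2 + 2^2 + 2^2 + 2^2 = 14
N_2 = 2 + 14^2 + 14^2 + 14^2 = 590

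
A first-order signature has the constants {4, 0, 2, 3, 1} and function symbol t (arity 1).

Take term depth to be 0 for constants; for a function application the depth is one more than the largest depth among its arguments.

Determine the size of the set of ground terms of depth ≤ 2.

15

Count level by level. With function symbols t/1, the terms of depth ≤ k are the 5 constants together with each function applied to depth-≤(k−1) tuples, so N_k = 5 + N_{k-1}.
N_0 = 5
N_1 = 5 + 5 = 10
N_2 = 5 + 10 = 15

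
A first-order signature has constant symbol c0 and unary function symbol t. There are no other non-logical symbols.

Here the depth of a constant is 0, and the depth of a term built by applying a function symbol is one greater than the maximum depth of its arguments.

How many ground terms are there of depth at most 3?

Write N_k for the number of ground terms of depth ≤ k. A term of depth ≤ k is either a constant or a function symbol applied to arguments of depth ≤ k−1, so N_k = 1 + N_{k-1}.
N_0 = 1
N_1 = 1 + 1 = 2
N_2 = 1 + 2 = 3
N_3 = 1 + 3 = 4
Explicitly: c0, t(c0), t(t(c0)), t(t(t(c0))).

4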